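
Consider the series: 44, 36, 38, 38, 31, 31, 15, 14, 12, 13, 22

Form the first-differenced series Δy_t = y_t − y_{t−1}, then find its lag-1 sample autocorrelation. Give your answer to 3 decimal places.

First differences Δy: -8, 2, 0, -7, 0, -16, -1, -2, 1, 9
Mean of differences = -2.2000
Numerator Σ(Δy_t−Δȳ)(Δy_{t+1}−Δȳ) = -46.4400
Denominator Σ(Δy_t−Δȳ)² = 411.6000
r_1(Δy) = -46.4400 / 411.6000 = -0.113

-0.113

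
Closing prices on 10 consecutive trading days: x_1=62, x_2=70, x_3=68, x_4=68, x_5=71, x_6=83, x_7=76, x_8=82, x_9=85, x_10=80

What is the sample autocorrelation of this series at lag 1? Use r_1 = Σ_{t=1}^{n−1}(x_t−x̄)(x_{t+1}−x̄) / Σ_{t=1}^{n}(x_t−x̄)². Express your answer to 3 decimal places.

0.517

Mean x̄ = (62 + 70 + 68 + 68 + 71 + 83 + 76 + 82 + 85 + 80)/10 = 74.5000
Numerator Σ_{t=1}^{9}(x_t−x̄)(x_{t+1}−x̄) = 281.2500
Denominator Σ(x_t−x̄)² = 544.5000
r_1 = 281.2500 / 544.5000 = 0.517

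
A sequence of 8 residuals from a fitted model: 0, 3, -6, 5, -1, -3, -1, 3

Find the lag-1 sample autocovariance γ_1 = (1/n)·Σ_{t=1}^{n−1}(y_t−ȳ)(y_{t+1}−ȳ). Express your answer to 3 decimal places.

Mean ȳ = (0 + 3 − 6 + 5 − 1 − 3 − 1 + 3)/8 = 0.0000
Σ_{t=1}^{7}(y_t−ȳ)(y_{t+1}−ȳ) = -50.0000
γ_1 = -50.0000 / 8 = -6.250

-6.250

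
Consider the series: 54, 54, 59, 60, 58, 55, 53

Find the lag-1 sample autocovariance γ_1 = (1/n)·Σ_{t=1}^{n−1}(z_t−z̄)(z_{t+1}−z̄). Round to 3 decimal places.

2.589

Mean z̄ = (54 + 54 + 59 + 60 + 58 + 55 + 53)/7 = 56.1429
Deviations: -2.1429, -2.1429, 2.8571, 3.8571, 1.8571, -1.1429, -3.1429
Σ_{t=1}^{6}(z_t−z̄)(z_{t+1}−z̄) = 18.1224
γ_1 = 18.1224 / 7 = 2.589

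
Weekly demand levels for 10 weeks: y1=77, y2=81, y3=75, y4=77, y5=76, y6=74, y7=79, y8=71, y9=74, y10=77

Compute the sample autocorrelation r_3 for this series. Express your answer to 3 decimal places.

Mean ȳ = (77 + 81 + 75 + 77 + 76 + 74 + 79 + 71 + 74 + 77)/10 = 76.1000
Numerator Σ_{t=1}^{7}(y_t−ȳ)(y_{t+3}−ȳ) = 12.7700
Denominator Σ(y_t−ȳ)² = 70.9000
r_3 = 12.7700 / 70.9000 = 0.180

0.180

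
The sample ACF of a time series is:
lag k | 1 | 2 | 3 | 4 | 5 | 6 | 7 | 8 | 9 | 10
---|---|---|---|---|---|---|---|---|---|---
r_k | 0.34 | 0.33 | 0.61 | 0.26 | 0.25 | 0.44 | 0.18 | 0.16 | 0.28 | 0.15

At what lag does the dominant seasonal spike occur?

The largest autocorrelation is r_3 = 0.61, with a weaker echo at lag 6 (0.44); the remaining lags stay at or below 0.34. The elevated value at lag 1 (0.34), dropping to 0.33 at lag 2, reflects decaying short-term dependence rather than seasonality.
The dominant spike at lag 3 indicates a seasonal period of 3.

3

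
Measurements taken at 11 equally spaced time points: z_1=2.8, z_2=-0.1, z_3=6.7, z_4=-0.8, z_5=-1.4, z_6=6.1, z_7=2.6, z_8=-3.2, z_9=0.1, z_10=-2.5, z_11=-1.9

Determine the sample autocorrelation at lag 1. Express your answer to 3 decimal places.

Mean z̄ = (2.8 − 0.1 + 6.7 − 0.8 − 1.4 + 6.1 + 2.6 − 3.2 + 0.1 − 2.5 − 1.9)/11 = 0.7636
Numerator Σ_{t=1}^{10}(z_t−z̄)(z_{t+1}−z̄) = -8.3204
Denominator Σ(z_t−z̄)² = 113.0055
r_1 = -8.3204 / 113.0055 = -0.074

-0.074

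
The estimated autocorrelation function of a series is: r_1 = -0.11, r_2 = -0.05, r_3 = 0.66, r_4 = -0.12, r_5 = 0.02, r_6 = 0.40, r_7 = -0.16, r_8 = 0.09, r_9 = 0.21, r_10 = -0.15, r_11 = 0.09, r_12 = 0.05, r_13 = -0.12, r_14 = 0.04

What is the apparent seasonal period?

3

The largest autocorrelation is r_3 = 0.66, with weaker echoes at lags 6 (0.40) and 9 (0.21); the remaining lags stay at or below 0.09.
The dominant spike at lag 3 indicates a seasonal period of 3.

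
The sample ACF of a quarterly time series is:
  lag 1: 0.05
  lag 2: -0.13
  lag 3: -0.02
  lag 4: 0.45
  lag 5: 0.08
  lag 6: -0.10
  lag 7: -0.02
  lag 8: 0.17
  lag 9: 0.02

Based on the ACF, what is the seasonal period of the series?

4

The largest autocorrelation is r_4 = 0.45, with a weaker echo at lag 8 (0.17); the remaining lags stay at or below 0.08.
The dominant spike at lag 4 indicates a seasonal period of 4.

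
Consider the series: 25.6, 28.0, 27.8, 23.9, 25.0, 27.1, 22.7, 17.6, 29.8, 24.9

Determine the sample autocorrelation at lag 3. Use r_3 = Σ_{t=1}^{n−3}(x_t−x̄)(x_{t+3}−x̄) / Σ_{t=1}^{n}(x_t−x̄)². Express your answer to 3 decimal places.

Mean x̄ = (25.6 + 28.0 + 27.8 + 23.9 + 25.0 + 27.1 + 22.7 + 17.6 + 29.8 + 24.9)/10 = 25.2400
Σ(x_t−x̄)(x_{t+3}−x̄) = (-0.4824) + (-0.6624) + (4.7616) + (3.4036) + (1.8336) + (8.4816) + (0.8636) = 18.1992
Denominator Σ(x_t−x̄)² = 105.3440
r_3 = 18.1992 / 105.3440 = 0.173

0.173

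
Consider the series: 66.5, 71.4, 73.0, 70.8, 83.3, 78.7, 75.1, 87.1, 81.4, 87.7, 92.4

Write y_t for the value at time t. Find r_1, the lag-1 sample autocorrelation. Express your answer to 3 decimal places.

Mean ȳ = (66.5 + 71.4 + 73.0 + 70.8 + 83.3 + 78.7 + 75.1 + 87.1 + 81.4 + 87.7 + 92.4)/11 = 78.8545
Numerator Σ_{t=1}^{10}(y_t−ȳ)(y_{t+1}−ȳ) = 279.3452
Denominator Σ(y_t−ȳ)² = 677.4273
r_1 = 279.3452 / 677.4273 = 0.412

0.412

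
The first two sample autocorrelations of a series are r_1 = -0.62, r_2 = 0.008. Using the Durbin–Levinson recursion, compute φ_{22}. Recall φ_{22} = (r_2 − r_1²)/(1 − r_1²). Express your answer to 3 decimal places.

-0.611

φ_{22} = (r_2 − r_1²) / (1 − r_1²)
r_1² = (-0.62)² = 0.3844
Numerator = 0.008 − 0.3844 = -0.3764; denominator = 1 − 0.3844 = 0.6156
φ_{22} = -0.3764 / 0.6156 = -0.611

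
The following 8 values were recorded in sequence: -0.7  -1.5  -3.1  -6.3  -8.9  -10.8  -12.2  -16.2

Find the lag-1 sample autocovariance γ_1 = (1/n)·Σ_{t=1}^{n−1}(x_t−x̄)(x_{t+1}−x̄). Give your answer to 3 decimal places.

Mean x̄ = (-0.7 − 1.5 − 3.1 − 6.3 − 8.9 − 10.8 − 12.2 − 16.2)/8 = -7.4625
Σ_{t=1}^{7}(x_t−x̄)(x_{t+1}−x̄) = 131.7361
γ_1 = 131.7361 / 8 = 16.467

16.467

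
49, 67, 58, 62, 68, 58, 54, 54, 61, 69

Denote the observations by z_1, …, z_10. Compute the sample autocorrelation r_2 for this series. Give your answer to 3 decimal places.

-0.200

Mean z̄ = (49 + 67 + 58 + 62 + 68 + 58 + 54 + 54 + 61 + 69)/10 = 60.0000
Numerator Σ_{t=1}^{8}(z_t−z̄)(z_{t+2}−z̄) = -80.0000
Denominator Σ(z_t−z̄)² = 400.0000
r_2 = -80.0000 / 400.0000 = -0.200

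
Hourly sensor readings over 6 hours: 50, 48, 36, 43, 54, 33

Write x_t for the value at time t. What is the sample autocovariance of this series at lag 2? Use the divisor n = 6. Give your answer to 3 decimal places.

-20.167

Mean x̄ = (50 + 48 + 36 + 43 + 54 + 33)/6 = 44.0000
Σ_{t=1}^{4}(x_t−x̄)(x_{t+2}−x̄) = -121.0000
γ_2 = -121.0000 / 6 = -20.167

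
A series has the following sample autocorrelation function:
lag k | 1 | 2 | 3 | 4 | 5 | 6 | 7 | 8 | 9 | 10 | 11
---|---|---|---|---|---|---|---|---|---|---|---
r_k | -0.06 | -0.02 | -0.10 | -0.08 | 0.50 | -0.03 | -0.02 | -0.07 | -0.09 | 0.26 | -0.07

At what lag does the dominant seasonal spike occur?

5

The largest autocorrelation is r_5 = 0.50, with a weaker echo at lag 10 (0.26); the remaining lags stay at or below -0.02.
The dominant spike at lag 5 indicates a seasonal period of 5.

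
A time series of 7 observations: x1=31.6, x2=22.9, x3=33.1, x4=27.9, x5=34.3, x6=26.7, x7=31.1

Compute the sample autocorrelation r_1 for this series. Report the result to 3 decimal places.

Mean x̄ = (31.6 + 22.9 + 33.1 + 27.9 + 34.3 + 26.7 + 31.1)/7 = 29.6571
Σ(x_t−x̄)(x_{t+1}−x̄) = (-13.1282) + (-23.2639) + (-6.0496) + (-8.1582) + (-13.7296) + (-4.2667) = -68.5961
Denominator Σ(x_t−x̄)² = 96.7571
r_1 = -68.5961 / 96.7571 = -0.709

-0.709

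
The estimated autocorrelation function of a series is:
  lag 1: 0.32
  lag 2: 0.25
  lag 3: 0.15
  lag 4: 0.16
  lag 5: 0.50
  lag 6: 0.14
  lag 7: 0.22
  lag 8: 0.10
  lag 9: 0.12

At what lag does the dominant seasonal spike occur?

5

The largest autocorrelation is r_5 = 0.50; the remaining lags stay at or below 0.32. The elevated value at lag 1 (0.32), dropping to 0.25 at lag 2, reflects decaying short-term dependence rather than seasonality.
The dominant spike at lag 5 indicates a seasonal period of 5.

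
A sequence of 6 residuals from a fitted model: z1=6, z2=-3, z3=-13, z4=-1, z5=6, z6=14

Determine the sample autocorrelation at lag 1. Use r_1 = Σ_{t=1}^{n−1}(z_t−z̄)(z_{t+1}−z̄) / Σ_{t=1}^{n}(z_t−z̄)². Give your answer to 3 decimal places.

0.291

Mean z̄ = (6 − 3 − 13 − 1 + 6 + 14)/6 = 1.5000
Deviations from mean: 4.5000, -4.5000, -14.5000, -2.5000, 4.5000, 12.5000
Numerator Σ_{t=1}^{5}(z_t−z̄)(z_{t+1}−z̄) = 126.2500
Denominator Σ(z_t−z̄)² = 433.5000
r_1 = 126.2500 / 433.5000 = 0.291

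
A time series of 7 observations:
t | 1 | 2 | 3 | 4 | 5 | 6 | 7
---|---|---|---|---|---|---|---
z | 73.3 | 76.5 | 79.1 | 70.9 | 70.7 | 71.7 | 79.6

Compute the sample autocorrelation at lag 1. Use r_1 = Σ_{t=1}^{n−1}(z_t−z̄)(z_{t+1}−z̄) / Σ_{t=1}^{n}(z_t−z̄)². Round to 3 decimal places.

0.005

Mean z̄ = (73.3 + 76.5 + 79.1 + 70.9 + 70.7 + 71.7 + 79.6)/7 = 74.5429
Deviations from mean: -1.2429, 1.9571, 4.5571, -3.6429, -3.8429, -2.8429, 5.0571
Σ(z_t−z̄)(z_{t+1}−z̄) = (-2.4324) + (8.9190) + (-16.6010) + (13.9990) + (10.9247) + (-14.3767) = 0.4324
Denominator Σ(z_t−z̄)² = 87.8371
r_1 = 0.4324 / 87.8371 = 0.005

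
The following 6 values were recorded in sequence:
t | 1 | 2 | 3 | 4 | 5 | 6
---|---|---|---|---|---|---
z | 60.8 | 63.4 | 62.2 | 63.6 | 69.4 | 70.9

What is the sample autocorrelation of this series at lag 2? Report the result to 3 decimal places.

-0.076

Mean z̄ = (60.8 + 63.4 + 62.2 + 63.6 + 69.4 + 70.9)/6 = 65.0500
Deviations from mean: -4.2500, -1.6500, -2.8500, -1.4500, 4.3500, 5.8500
Σ(z_t−z̄)(z_{t+2}−z̄) = (12.1125) + (2.3925) + (-12.3975) + (-8.4825) = -6.3750
Denominator Σ(z_t−z̄)² = 84.1550
r_2 = -6.3750 / 84.1550 = -0.076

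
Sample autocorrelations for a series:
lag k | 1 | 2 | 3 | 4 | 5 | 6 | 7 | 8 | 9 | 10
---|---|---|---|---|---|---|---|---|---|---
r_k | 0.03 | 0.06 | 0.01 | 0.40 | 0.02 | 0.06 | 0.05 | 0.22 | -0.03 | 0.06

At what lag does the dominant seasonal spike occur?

The largest autocorrelation is r_4 = 0.40, with a weaker echo at lag 8 (0.22); the remaining lags stay at or below 0.06.
The dominant spike at lag 4 indicates a seasonal period of 4.

4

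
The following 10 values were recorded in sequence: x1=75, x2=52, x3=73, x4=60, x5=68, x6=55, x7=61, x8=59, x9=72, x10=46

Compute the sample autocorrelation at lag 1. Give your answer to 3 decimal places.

Mean x̄ = (75 + 52 + 73 + 60 + 68 + 55 + 61 + 59 + 72 + 46)/10 = 62.1000
Numerator Σ_{t=1}^{9}(x_t−x̄)(x_{t+1}−x̄) = -496.4100
Denominator Σ(x_t−x̄)² = 844.9000
r_1 = -496.4100 / 844.9000 = -0.588

-0.588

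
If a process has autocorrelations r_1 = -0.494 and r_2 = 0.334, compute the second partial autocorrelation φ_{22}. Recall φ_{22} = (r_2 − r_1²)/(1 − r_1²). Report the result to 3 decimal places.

0.119

φ_{22} = (r_2 − r_1²) / (1 − r_1²)
r_1² = (-0.494)² = 0.244036
Numerator = 0.334 − 0.2440 = 0.0900; denominator = 1 − 0.2440 = 0.7560
φ_{22} = 0.0900 / 0.7560 = 0.119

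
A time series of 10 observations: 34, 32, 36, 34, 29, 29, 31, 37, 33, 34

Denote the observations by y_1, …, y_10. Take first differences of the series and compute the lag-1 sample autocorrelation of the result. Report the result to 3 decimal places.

-0.208

First differences Δy: -2, 4, -2, -5, 0, 2, 6, -4, 1
Mean of differences = 0.0000
Numerator Σ(Δy_t−Δȳ)(Δy_{t+1}−Δȳ) = -22.0000
Denominator Σ(Δy_t−Δȳ)² = 106.0000
r_1(Δy) = -22.0000 / 106.0000 = -0.208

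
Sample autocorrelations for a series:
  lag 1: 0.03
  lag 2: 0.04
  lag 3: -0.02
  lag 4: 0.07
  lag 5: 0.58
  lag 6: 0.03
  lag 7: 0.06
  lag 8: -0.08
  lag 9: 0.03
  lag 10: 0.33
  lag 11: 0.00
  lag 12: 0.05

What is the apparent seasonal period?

5

The largest autocorrelation is r_5 = 0.58, with a weaker echo at lag 10 (0.33); the remaining lags stay at or below 0.07.
The dominant spike at lag 5 indicates a seasonal period of 5.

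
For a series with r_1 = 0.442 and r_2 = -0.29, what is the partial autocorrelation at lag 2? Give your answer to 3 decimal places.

-0.603

φ_{22} = (r_2 − r_1²) / (1 − r_1²)
r_1² = (0.442)² = 0.195364
Numerator = -0.29 − 0.1954 = -0.4854; denominator = 1 − 0.1954 = 0.8046
φ_{22} = -0.4854 / 0.8046 = -0.603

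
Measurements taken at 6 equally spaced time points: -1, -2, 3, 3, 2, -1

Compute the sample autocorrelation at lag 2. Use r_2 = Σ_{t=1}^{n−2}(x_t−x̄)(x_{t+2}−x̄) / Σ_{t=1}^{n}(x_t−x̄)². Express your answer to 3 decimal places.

Mean x̄ = (-1 − 2 + 3 + 3 + 2 − 1)/6 = 0.6667
Deviations from mean: -1.6667, -2.6667, 2.3333, 2.3333, 1.3333, -1.6667
Σ(x_t−x̄)(x_{t+2}−x̄) = (-3.8889) + (-6.2222) + (3.1111) + (-3.8889) = -10.8889
Denominator Σ(x_t−x̄)² = 25.3333
r_2 = -10.8889 / 25.3333 = -0.430

-0.430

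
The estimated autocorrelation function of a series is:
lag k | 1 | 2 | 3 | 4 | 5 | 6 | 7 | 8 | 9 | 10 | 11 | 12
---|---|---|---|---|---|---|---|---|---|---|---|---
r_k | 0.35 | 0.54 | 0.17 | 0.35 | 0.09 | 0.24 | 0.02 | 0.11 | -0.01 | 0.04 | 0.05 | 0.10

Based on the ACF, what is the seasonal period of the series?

The largest autocorrelation is r_2 = 0.54; the remaining lags stay at or below 0.35.
The dominant spike at lag 2 indicates a seasonal period of 2.

2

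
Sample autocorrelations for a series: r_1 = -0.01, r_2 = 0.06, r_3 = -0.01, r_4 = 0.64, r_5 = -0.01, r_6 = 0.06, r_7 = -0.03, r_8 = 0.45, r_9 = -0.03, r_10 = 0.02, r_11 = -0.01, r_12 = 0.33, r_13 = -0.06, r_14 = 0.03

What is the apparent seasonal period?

4

The largest autocorrelation is r_4 = 0.64, with weaker echoes at lags 8 (0.45) and 12 (0.33); the remaining lags stay at or below 0.06.
The dominant spike at lag 4 indicates a seasonal period of 4.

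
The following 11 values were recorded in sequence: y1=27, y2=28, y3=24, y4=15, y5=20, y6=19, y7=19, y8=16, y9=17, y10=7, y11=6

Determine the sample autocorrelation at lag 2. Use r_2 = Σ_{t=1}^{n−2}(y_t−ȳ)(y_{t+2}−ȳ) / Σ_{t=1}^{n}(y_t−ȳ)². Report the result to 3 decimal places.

0.131

Mean ȳ = (27 + 28 + 24 + 15 + 20 + 19 + 19 + 16 + 17 + 7 + 6)/11 = 18.0000
Numerator Σ_{t=1}^{9}(y_t−ȳ)(y_{t+2}−ȳ) = 66.0000
Denominator Σ(y_t−ȳ)² = 502.0000
r_2 = 66.0000 / 502.0000 = 0.131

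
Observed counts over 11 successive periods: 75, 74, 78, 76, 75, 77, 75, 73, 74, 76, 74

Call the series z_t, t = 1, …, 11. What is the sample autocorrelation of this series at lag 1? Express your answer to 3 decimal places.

-0.027

Mean z̄ = (75 + 74 + 78 + 76 + 75 + 77 + 75 + 73 + 74 + 76 + 74)/11 = 75.1818
Numerator Σ_{t=1}^{10}(z_t−z̄)(z_{t+1}−z̄) = -0.5785
Denominator Σ(z_t−z̄)² = 21.6364
r_1 = -0.5785 / 21.6364 = -0.027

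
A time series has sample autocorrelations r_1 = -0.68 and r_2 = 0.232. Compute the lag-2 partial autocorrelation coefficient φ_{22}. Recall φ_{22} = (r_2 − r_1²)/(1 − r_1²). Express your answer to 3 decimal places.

-0.429

φ_{22} = (r_2 − r_1²) / (1 − r_1²)
r_1² = (-0.68)² = 0.4624
Numerator = 0.232 − 0.4624 = -0.2304; denominator = 1 − 0.4624 = 0.5376
φ_{22} = -0.2304 / 0.5376 = -0.429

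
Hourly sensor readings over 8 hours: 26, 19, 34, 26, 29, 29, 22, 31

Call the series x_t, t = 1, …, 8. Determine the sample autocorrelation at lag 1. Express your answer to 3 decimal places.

-0.506

Mean x̄ = (26 + 19 + 34 + 26 + 29 + 29 + 22 + 31)/8 = 27.0000
Deviations from mean: -1.0000, -8.0000, 7.0000, -1.0000, 2.0000, 2.0000, -5.0000, 4.0000
Numerator Σ_{t=1}^{7}(x_t−x̄)(x_{t+1}−x̄) = -83.0000
Denominator Σ(x_t−x̄)² = 164.0000
r_1 = -83.0000 / 164.0000 = -0.506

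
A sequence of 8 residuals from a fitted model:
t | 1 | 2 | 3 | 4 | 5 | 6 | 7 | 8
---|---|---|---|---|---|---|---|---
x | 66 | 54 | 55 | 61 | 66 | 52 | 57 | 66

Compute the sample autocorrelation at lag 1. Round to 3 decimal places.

Mean x̄ = (66 + 54 + 55 + 61 + 66 + 52 + 57 + 66)/8 = 59.6250
Deviations from mean: 6.3750, -5.6250, -4.6250, 1.3750, 6.3750, -7.6250, -2.6250, 6.3750
Σ(x_t−x̄)(x_{t+1}−x̄) = (-35.8594) + (26.0156) + (-6.3594) + (8.7656) + (-48.6094) + (20.0156) + (-16.7344) = -52.7656
Denominator Σ(x_t−x̄)² = 241.8750
r_1 = -52.7656 / 241.8750 = -0.218

-0.218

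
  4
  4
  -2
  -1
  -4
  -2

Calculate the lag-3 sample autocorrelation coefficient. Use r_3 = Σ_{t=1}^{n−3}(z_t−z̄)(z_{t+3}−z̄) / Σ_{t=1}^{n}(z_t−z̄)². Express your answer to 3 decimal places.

-0.283

Mean z̄ = (4 + 4 − 2 − 1 − 4 − 2)/6 = -0.1667
Deviations from mean: 4.1667, 4.1667, -1.8333, -0.8333, -3.8333, -1.8333
Σ(z_t−z̄)(z_{t+3}−z̄) = (-3.4722) + (-15.9722) + (3.3611) = -16.0833
Denominator Σ(z_t−z̄)² = 56.8333
r_3 = -16.0833 / 56.8333 = -0.283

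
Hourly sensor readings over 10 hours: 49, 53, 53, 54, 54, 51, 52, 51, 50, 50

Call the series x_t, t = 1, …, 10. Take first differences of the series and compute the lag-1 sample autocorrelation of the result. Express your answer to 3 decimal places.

-0.093

First differences Δx: 4, 0, 1, 0, -3, 1, -1, -1, 0
Mean of differences = 0.1111
Numerator Σ(Δx_t−Δx̄)(Δx_{t+1}−Δx̄) = -2.6790
Denominator Σ(Δx_t−Δx̄)² = 28.8889
r_1(Δx) = -2.6790 / 28.8889 = -0.093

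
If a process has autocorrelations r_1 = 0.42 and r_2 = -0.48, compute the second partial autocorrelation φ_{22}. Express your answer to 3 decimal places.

φ_{22} = (r_2 − r_1²) / (1 − r_1²)
r_1² = (0.42)² = 0.1764
Numerator = -0.48 − 0.1764 = -0.6564; denominator = 1 − 0.1764 = 0.8236
φ_{22} = -0.6564 / 0.8236 = -0.797

-0.797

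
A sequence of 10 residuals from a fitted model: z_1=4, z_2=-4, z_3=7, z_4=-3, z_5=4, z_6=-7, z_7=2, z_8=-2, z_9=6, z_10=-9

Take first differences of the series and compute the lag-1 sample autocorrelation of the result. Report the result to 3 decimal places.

-0.754

First differences Δz: -8, 11, -10, 7, -11, 9, -4, 8, -15
Mean of differences = -1.4444
Numerator Σ(Δz_t−Δz̄)(Δz_{t+1}−Δz̄) = -619.6420
Denominator Σ(Δz_t−Δz̄)² = 822.2222
r_1(Δz) = -619.6420 / 822.2222 = -0.754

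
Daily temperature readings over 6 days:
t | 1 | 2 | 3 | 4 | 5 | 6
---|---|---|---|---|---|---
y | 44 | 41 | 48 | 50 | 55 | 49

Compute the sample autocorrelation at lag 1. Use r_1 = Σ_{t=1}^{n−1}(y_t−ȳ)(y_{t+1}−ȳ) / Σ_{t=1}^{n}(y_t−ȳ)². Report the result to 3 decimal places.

0.415

Mean ȳ = (44 + 41 + 48 + 50 + 55 + 49)/6 = 47.8333
Deviations from mean: -3.8333, -6.8333, 0.1667, 2.1667, 7.1667, 1.1667
Σ(y_t−ȳ)(y_{t+1}−ȳ) = (26.1944) + (-1.1389) + (0.3611) + (15.5278) + (8.3611) = 49.3056
Denominator Σ(y_t−ȳ)² = 118.8333
r_1 = 49.3056 / 118.8333 = 0.415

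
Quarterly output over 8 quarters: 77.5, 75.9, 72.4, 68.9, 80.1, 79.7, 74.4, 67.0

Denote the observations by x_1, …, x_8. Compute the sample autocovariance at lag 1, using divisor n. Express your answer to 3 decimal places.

1.383

Mean x̄ = (77.5 + 75.9 + 72.4 + 68.9 + 80.1 + 79.7 + 74.4 + 67.0)/8 = 74.4875
Deviations: 3.0125, 1.4125, -2.0875, -5.5875, 5.6125, 5.2125, -0.0875, -7.4875
Σ_{t=1}^{7}(x_t−x̄)(x_{t+1}−x̄) = 11.0648
γ_1 = 11.0648 / 8 = 1.383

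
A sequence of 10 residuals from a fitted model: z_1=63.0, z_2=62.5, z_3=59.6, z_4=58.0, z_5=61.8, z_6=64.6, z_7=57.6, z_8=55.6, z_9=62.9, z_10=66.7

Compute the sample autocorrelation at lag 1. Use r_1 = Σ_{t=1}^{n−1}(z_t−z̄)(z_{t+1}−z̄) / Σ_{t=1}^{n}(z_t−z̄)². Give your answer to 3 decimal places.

0.126

Mean z̄ = (63.0 + 62.5 + 59.6 + 58.0 + 61.8 + 64.6 + 57.6 + 55.6 + 62.9 + 66.7)/10 = 61.2300
Numerator Σ_{t=1}^{9}(z_t−z̄)(z_{t+1}−z̄) = 13.4591
Denominator Σ(z_t−z̄)² = 107.1010
r_1 = 13.4591 / 107.1010 = 0.126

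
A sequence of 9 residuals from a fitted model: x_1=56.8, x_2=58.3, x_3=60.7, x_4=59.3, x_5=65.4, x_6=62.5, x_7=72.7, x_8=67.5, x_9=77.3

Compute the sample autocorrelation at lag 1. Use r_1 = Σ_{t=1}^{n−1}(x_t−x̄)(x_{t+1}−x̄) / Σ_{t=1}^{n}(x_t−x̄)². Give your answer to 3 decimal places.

0.342

Mean x̄ = (56.8 + 58.3 + 60.7 + 59.3 + 65.4 + 62.5 + 72.7 + 67.5 + 77.3)/9 = 64.5000
Numerator Σ_{t=1}^{8}(x_t−x̄)(x_{t+1}−x̄) = 131.1800
Denominator Σ(x_t−x̄)² = 384.1000
r_1 = 131.1800 / 384.1000 = 0.342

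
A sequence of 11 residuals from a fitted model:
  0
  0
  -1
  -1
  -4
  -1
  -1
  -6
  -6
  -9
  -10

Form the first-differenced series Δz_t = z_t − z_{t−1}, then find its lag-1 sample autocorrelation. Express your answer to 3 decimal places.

First differences Δz: 0, -1, 0, -3, 3, 0, -5, 0, -3, -1
Mean of differences = -1.0000
Numerator Σ(Δz_t−Δz̄)(Δz_{t+1}−Δz̄) = -16.0000
Denominator Σ(Δz_t−Δz̄)² = 44.0000
r_1(Δz) = -16.0000 / 44.0000 = -0.364

-0.364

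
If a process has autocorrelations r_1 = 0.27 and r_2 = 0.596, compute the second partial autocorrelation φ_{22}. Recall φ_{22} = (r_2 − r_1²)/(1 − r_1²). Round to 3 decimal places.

0.564

φ_{22} = (r_2 − r_1²) / (1 − r_1²)
r_1² = (0.27)² = 0.0729
Numerator = 0.596 − 0.0729 = 0.5231; denominator = 1 − 0.0729 = 0.9271
φ_{22} = 0.5231 / 0.9271 = 0.564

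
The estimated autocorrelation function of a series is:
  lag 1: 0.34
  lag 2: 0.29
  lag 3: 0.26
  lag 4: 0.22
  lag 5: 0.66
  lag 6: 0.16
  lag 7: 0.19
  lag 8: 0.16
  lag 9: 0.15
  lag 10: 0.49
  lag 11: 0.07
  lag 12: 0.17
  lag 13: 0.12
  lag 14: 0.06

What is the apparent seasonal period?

5

The largest autocorrelation is r_5 = 0.66, with a weaker echo at lag 10 (0.49); the remaining lags stay at or below 0.34. The elevated value at lag 1 (0.34), dropping to 0.29 at lag 2, reflects decaying short-term dependence rather than seasonality.
The dominant spike at lag 5 indicates a seasonal period of 5.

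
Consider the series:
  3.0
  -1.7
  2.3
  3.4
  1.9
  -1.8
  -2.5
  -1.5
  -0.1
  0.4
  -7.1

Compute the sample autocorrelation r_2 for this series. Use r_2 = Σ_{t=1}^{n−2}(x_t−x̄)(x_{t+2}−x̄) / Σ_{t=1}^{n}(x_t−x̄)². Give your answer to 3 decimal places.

-0.021

Mean x̄ = (3.0 − 1.7 + 2.3 + 3.4 + 1.9 − 1.8 − 2.5 − 1.5 − 0.1 + 0.4 − 7.1)/11 = -0.3364
Numerator Σ_{t=1}^{9}(x_t−x̄)(x_{t+2}−x̄) = -1.9745
Denominator Σ(x_t−x̄)² = 93.4255
r_2 = -1.9745 / 93.4255 = -0.021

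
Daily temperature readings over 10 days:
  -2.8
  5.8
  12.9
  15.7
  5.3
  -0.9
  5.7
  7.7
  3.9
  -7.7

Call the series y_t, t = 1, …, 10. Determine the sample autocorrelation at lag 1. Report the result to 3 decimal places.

Mean ȳ = (-2.8 + 5.8 + 12.9 + 15.7 + 5.3 − 0.9 + 5.7 + 7.7 + 3.9 − 7.7)/10 = 4.5600
Numerator Σ_{t=1}^{9}(y_t−ȳ)(y_{t+1}−ȳ) = 101.7004
Denominator Σ(y_t−ȳ)² = 441.6240
r_1 = 101.7004 / 441.6240 = 0.230

0.230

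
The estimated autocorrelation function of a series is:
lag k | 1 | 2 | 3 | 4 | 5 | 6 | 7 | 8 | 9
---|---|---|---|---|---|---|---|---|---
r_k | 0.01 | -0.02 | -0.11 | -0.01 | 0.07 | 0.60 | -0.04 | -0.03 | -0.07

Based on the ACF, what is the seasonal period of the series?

6

The largest autocorrelation is r_6 = 0.60; the remaining lags stay at or below 0.07.
The dominant spike at lag 6 indicates a seasonal period of 6.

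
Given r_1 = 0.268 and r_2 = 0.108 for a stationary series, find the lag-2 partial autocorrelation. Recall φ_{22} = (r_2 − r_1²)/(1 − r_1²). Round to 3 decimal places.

φ_{22} = (r_2 − r_1²) / (1 − r_1²)
r_1² = (0.268)² = 0.071824
Numerator = 0.108 − 0.0718 = 0.0362; denominator = 1 − 0.0718 = 0.9282
φ_{22} = 0.0362 / 0.9282 = 0.039

0.039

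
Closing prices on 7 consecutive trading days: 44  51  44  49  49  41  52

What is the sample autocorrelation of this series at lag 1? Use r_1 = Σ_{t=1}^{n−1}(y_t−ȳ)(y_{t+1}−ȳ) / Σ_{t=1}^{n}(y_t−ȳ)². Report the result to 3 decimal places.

-0.660

Mean ȳ = (44 + 51 + 44 + 49 + 49 + 41 + 52)/7 = 47.1429
Deviations from mean: -3.1429, 3.8571, -3.1429, 1.8571, 1.8571, -6.1429, 4.8571
Σ(y_t−ȳ)(y_{t+1}−ȳ) = (-12.1224) + (-12.1224) + (-5.8367) + (3.4490) + (-11.4082) + (-29.8367) = -67.8776
Denominator Σ(y_t−ȳ)² = 102.8571
r_1 = -67.8776 / 102.8571 = -0.660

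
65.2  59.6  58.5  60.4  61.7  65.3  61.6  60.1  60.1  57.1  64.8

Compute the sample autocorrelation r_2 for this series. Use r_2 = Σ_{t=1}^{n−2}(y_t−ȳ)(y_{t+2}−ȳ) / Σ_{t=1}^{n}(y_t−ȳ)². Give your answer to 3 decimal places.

Mean ȳ = (65.2 + 59.6 + 58.5 + 60.4 + 61.7 + 65.3 + 61.6 + 60.1 + 60.1 + 57.1 + 64.8)/11 = 61.3091
Numerator Σ_{t=1}^{9}(y_t−ȳ)(y_{t+2}−ȳ) = -18.2974
Denominator Σ(y_t−ȳ)² = 75.7691
r_2 = -18.2974 / 75.7691 = -0.241

-0.241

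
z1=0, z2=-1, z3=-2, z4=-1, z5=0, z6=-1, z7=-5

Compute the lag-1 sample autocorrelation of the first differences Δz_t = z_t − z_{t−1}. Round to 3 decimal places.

First differences Δz: -1, -1, 1, 1, -1, -4
Mean of differences = -0.8333
Numerator Σ(Δz_t−Δz̄)(Δz_{t+1}−Δz̄) = 3.3056
Denominator Σ(Δz_t−Δz̄)² = 16.8333
r_1(Δz) = 3.3056 / 16.8333 = 0.196

0.196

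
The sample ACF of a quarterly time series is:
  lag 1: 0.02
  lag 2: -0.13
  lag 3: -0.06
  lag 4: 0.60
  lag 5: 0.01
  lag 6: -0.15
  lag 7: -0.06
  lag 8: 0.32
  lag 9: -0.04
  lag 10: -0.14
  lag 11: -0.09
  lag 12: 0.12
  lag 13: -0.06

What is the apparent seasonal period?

The largest autocorrelation is r_4 = 0.60, with a weaker echo at lag 8 (0.32); the remaining lags stay at or below 0.12.
The dominant spike at lag 4 indicates a seasonal period of 4.

4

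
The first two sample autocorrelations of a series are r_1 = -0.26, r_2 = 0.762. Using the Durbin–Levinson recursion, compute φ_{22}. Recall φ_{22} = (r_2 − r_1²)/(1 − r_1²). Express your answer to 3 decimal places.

0.745

φ_{22} = (r_2 − r_1²) / (1 − r_1²)
r_1² = (-0.26)² = 0.0676
Numerator = 0.762 − 0.0676 = 0.6944; denominator = 1 − 0.0676 = 0.9324
φ_{22} = 0.6944 / 0.9324 = 0.745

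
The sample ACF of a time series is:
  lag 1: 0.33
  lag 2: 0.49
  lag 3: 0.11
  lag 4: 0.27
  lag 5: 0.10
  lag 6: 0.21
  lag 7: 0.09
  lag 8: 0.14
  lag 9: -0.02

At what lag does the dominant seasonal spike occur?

The largest autocorrelation is r_2 = 0.49; the remaining lags stay at or below 0.33.
The dominant spike at lag 2 indicates a seasonal period of 2.

2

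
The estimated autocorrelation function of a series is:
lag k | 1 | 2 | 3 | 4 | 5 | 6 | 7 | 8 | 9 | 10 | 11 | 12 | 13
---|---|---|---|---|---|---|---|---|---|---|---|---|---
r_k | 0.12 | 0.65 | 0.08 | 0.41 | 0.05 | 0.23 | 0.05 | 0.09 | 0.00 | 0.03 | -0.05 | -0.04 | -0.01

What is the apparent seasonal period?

2

The largest autocorrelation is r_2 = 0.65, with weaker echoes at lags 4 (0.41) and 6 (0.23); the remaining lags stay at or below 0.12.
The dominant spike at lag 2 indicates a seasonal period of 2.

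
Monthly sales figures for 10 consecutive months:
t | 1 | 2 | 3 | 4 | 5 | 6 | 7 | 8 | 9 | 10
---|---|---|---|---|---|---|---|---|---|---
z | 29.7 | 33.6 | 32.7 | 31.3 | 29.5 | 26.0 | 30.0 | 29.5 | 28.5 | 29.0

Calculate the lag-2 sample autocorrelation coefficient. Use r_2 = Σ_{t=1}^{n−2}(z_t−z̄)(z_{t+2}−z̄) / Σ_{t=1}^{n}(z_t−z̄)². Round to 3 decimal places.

-0.005

Mean z̄ = (29.7 + 33.6 + 32.7 + 31.3 + 29.5 + 26.0 + 30.0 + 29.5 + 28.5 + 29.0)/10 = 29.9800
Numerator Σ_{t=1}^{8}(z_t−z̄)(z_{t+2}−z̄) = -0.2008
Denominator Σ(z_t−z̄)² = 41.7760
r_2 = -0.2008 / 41.7760 = -0.005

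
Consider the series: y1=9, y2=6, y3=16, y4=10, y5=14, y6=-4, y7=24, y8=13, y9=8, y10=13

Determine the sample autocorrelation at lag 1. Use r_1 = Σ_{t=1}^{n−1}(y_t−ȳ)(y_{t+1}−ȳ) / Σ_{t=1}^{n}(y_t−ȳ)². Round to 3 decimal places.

Mean ȳ = (9 + 6 + 16 + 10 + 14 − 4 + 24 + 13 + 8 + 13)/10 = 10.9000
Numerator Σ_{t=1}^{9}(y_t−ȳ)(y_{t+1}−ȳ) = -249.1100
Denominator Σ(y_t−ȳ)² = 474.9000
r_1 = -249.1100 / 474.9000 = -0.525

-0.525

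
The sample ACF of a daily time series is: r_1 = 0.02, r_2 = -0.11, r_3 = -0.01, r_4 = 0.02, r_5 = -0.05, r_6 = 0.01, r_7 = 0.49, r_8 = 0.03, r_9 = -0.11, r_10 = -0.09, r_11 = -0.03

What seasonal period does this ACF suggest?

The largest autocorrelation is r_7 = 0.49; the remaining lags stay at or below 0.03.
The dominant spike at lag 7 indicates a seasonal period of 7.

7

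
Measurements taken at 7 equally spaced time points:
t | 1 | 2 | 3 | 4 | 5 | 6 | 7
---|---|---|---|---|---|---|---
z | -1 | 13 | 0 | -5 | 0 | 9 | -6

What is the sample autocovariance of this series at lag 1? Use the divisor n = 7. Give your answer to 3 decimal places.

-13.332

Mean z̄ = (-1 + 13 + 0 − 5 + 0 + 9 − 6)/7 = 1.4286
Deviations: -2.4286, 11.5714, -1.4286, -6.4286, -1.4286, 7.5714, -7.4286
Σ_{t=1}^{6}(z_t−z̄)(z_{t+1}−z̄) = -93.3265
γ_1 = -93.3265 / 7 = -13.332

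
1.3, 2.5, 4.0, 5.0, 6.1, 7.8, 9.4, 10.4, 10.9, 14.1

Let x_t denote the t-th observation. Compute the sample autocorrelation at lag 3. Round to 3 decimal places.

Mean x̄ = (1.3 + 2.5 + 4.0 + 5.0 + 6.1 + 7.8 + 9.4 + 10.4 + 10.9 + 14.1)/10 = 7.1500
Numerator Σ_{t=1}^{7}(x_t−x̄)(x_{t+3}−x̄) = 25.2375
Denominator Σ(x_t−x̄)² = 149.9050
r_3 = 25.2375 / 149.9050 = 0.168

0.168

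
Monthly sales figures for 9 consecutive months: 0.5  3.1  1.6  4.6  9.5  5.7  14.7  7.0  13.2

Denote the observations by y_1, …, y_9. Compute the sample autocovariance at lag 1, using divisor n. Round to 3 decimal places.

4.336

Mean ȳ = (0.5 + 3.1 + 1.6 + 4.6 + 9.5 + 5.7 + 14.7 + 7.0 + 13.2)/9 = 6.6556
Σ_{t=1}^{8}(y_t−ȳ)(y_{t+1}−ȳ) = 39.0269
γ_1 = 39.0269 / 9 = 4.336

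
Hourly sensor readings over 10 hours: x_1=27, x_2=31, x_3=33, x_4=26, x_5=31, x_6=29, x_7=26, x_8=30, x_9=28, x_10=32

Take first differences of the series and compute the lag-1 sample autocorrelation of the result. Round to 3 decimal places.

First differences Δx: 4, 2, -7, 5, -2, -3, 4, -2, 4
Mean of differences = 0.5556
Numerator Σ(Δx_t−Δx̄)(Δx_{t+1}−Δx̄) = -71.6420
Denominator Σ(Δx_t−Δx̄)² = 140.2222
r_1(Δx) = -71.6420 / 140.2222 = -0.511

-0.511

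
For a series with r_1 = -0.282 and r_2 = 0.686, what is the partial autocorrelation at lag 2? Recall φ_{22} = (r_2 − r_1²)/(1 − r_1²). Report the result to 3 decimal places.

φ_{22} = (r_2 − r_1²) / (1 − r_1²)
r_1² = (-0.282)² = 0.079524
Numerator = 0.686 − 0.0795 = 0.6065; denominator = 1 − 0.0795 = 0.9205
φ_{22} = 0.6065 / 0.9205 = 0.659

0.659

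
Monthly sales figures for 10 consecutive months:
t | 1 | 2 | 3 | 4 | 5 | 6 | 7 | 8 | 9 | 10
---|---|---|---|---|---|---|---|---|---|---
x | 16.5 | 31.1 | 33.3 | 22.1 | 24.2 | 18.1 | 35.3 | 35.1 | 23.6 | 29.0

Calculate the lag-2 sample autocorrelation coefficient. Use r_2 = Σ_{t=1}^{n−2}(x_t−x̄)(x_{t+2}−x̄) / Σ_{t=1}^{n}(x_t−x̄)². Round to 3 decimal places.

Mean x̄ = (16.5 + 31.1 + 33.3 + 22.1 + 24.2 + 18.1 + 35.3 + 35.1 + 23.6 + 29.0)/10 = 26.8300
Numerator Σ_{t=1}^{8}(x_t−x̄)(x_{t+2}−x̄) = -166.6408
Denominator Σ(x_t−x̄)² = 427.5810
r_2 = -166.6408 / 427.5810 = -0.390

-0.390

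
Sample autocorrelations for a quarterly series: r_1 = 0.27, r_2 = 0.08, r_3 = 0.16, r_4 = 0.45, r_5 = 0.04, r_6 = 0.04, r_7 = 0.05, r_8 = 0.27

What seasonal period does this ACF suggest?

4

The largest autocorrelation is r_4 = 0.45; the remaining lags stay at or below 0.27. The elevated value at lag 1 (0.27), dropping to 0.08 at lag 2, reflects decaying short-term dependence rather than seasonality.
The dominant spike at lag 4 indicates a seasonal period of 4.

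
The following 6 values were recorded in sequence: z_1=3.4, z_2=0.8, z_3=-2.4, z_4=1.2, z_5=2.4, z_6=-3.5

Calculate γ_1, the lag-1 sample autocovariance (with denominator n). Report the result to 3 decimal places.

-1.389

Mean z̄ = (3.4 + 0.8 − 2.4 + 1.2 + 2.4 − 3.5)/6 = 0.3167
Σ_{t=1}^{5}(z_t−z̄)(z_{t+1}−z̄) = -8.3336
γ_1 = -8.3336 / 6 = -1.389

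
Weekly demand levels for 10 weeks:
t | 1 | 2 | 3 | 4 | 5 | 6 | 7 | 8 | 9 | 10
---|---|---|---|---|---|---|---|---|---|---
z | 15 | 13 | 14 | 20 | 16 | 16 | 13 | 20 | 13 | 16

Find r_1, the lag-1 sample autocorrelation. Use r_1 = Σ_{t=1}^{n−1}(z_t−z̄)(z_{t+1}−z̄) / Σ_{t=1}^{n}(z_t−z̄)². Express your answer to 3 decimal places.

-0.390

Mean z̄ = (15 + 13 + 14 + 20 + 16 + 16 + 13 + 20 + 13 + 16)/10 = 15.6000
Numerator Σ_{t=1}^{9}(z_t−z̄)(z_{t+1}−z̄) = -24.3600
Denominator Σ(z_t−z̄)² = 62.4000
r_1 = -24.3600 / 62.4000 = -0.390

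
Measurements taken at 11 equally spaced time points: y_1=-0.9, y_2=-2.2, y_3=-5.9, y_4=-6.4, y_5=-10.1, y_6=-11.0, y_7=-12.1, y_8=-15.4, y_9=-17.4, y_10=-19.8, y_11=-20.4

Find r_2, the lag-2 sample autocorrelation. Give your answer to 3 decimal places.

0.443

Mean ȳ = (-0.9 − 2.2 − 5.9 − 6.4 − 10.1 − 11.0 − 12.1 − 15.4 − 17.4 − 19.8 − 20.4)/11 = -11.0545
Numerator Σ_{t=1}^{9}(y_t−ȳ)(y_{t+2}−ȳ) = 201.4331
Denominator Σ(y_t−ȳ)² = 454.7273
r_2 = 201.4331 / 454.7273 = 0.443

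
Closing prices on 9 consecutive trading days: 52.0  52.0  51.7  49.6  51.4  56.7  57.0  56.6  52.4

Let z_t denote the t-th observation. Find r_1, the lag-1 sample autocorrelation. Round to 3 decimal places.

0.534

Mean z̄ = (52.0 + 52.0 + 51.7 + 49.6 + 51.4 + 56.7 + 57.0 + 56.6 + 52.4)/9 = 53.2667
Numerator Σ_{t=1}^{8}(z_t−z̄)(z_{t+1}−z̄) = 32.1422
Denominator Σ(z_t−z̄)² = 60.1800
r_1 = 32.1422 / 60.1800 = 0.534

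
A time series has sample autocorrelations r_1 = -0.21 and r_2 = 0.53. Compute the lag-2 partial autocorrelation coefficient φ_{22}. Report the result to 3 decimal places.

φ_{22} = (r_2 − r_1²) / (1 − r_1²)
r_1² = (-0.21)² = 0.0441
Numerator = 0.53 − 0.0441 = 0.4859; denominator = 1 − 0.0441 = 0.9559
φ_{22} = 0.4859 / 0.9559 = 0.508

0.508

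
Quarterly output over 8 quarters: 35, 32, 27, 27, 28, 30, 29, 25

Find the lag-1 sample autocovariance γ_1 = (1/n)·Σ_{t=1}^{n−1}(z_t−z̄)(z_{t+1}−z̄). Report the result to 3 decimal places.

Mean z̄ = (35 + 32 + 27 + 27 + 28 + 30 + 29 + 25)/8 = 29.1250
Deviations: 5.8750, 2.8750, -2.1250, -2.1250, -1.1250, 0.8750, -0.1250, -4.1250
Σ_{t=1}^{7}(z_t−z̄)(z_{t+1}−z̄) = 17.1094
γ_1 = 17.1094 / 8 = 2.139

2.139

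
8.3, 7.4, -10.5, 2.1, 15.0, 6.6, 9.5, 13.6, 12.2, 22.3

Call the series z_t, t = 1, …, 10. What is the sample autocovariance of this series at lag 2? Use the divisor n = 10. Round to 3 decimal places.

Mean z̄ = (8.3 + 7.4 − 10.5 + 2.1 + 15.0 + 6.6 + 9.5 + 13.6 + 12.2 + 22.3)/10 = 8.6500
Σ_{t=1}^{8}(z_t−z̄)(z_{t+2}−z̄) = -27.4500
γ_2 = -27.4500 / 10 = -2.745

-2.745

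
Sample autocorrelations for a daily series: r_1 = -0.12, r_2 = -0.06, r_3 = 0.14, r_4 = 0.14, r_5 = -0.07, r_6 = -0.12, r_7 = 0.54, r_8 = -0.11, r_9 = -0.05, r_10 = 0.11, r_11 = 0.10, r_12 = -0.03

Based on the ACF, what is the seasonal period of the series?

7

The largest autocorrelation is r_7 = 0.54; the remaining lags stay at or below 0.14.
The dominant spike at lag 7 indicates a seasonal period of 7.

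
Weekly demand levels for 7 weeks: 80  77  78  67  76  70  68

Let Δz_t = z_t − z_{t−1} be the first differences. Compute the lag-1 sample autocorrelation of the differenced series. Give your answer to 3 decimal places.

-0.759

First differences Δz: -3, 1, -11, 9, -6, -2
Mean of differences = -2.0000
Numerator Σ(Δz_t−Δz̄)(Δz_{t+1}−Δz̄) = -173.0000
Denominator Σ(Δz_t−Δz̄)² = 228.0000
r_1(Δz) = -173.0000 / 228.0000 = -0.759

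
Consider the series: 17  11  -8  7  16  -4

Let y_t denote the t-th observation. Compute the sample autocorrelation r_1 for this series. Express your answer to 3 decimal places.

Mean ȳ = (17 + 11 − 8 + 7 + 16 − 4)/6 = 6.5000
Deviations from mean: 10.5000, 4.5000, -14.5000, 0.5000, 9.5000, -10.5000
Σ(y_t−ȳ)(y_{t+1}−ȳ) = (47.2500) + (-65.2500) + (-7.2500) + (4.7500) + (-99.7500) = -120.2500
Denominator Σ(y_t−ȳ)² = 541.5000
r_1 = -120.2500 / 541.5000 = -0.222

-0.222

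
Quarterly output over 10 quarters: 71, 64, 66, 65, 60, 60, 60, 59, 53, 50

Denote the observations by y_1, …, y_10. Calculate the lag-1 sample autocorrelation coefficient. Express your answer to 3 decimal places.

Mean ȳ = (71 + 64 + 66 + 65 + 60 + 60 + 60 + 59 + 53 + 50)/10 = 60.8000
Numerator Σ_{t=1}^{9}(y_t−ȳ)(y_{t+1}−ȳ) = 168.7600
Denominator Σ(y_t−ȳ)² = 341.6000
r_1 = 168.7600 / 341.6000 = 0.494

0.494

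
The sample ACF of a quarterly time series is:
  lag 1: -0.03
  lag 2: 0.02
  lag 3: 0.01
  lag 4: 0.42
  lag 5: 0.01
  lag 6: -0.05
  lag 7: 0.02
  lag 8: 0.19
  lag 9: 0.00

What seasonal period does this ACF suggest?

4

The largest autocorrelation is r_4 = 0.42, with a weaker echo at lag 8 (0.19); the remaining lags stay at or below 0.02.
The dominant spike at lag 4 indicates a seasonal period of 4.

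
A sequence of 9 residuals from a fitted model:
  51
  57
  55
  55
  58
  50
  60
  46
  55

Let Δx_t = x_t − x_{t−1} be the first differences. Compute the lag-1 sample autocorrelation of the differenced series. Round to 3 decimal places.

-0.772

First differences Δx: 6, -2, 0, 3, -8, 10, -14, 9
Mean of differences = 0.5000
Numerator Σ(Δx_t−Δx̄)(Δx_{t+1}−Δx̄) = -376.7500
Denominator Σ(Δx_t−Δx̄)² = 488.0000
r_1(Δx) = -376.7500 / 488.0000 = -0.772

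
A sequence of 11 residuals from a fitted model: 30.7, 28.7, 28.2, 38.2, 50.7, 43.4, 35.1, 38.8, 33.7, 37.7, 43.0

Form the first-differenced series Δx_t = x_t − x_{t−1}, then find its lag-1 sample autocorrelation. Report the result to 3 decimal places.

First differences Δx: -2.0, -0.5, 10.0, 12.5, -7.3, -8.3, 3.7, -5.1, 4.0, 5.3
Mean of differences = 1.2300
Numerator Σ(Δx_t−Δx̄)(Δx_{t+1}−Δx̄) = 28.9771
Denominator Σ(Δx_t−Δx̄)² = 451.3410
r_1(Δx) = 28.9771 / 451.3410 = 0.064

0.064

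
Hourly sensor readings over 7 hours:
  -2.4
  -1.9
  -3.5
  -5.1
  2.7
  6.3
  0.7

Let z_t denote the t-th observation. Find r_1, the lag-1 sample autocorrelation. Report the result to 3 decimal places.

0.382

Mean z̄ = (-2.4 − 1.9 − 3.5 − 5.1 + 2.7 + 6.3 + 0.7)/7 = -0.4571
Numerator Σ_{t=1}^{6}(z_t−z̄)(z_{t+1}−z̄) = 35.8153
Denominator Σ(z_t−z̄)² = 93.6371
r_1 = 35.8153 / 93.6371 = 0.382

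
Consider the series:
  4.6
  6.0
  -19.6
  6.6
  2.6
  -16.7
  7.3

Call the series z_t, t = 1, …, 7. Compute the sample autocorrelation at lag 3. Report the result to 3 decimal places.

0.524

Mean z̄ = (4.6 + 6.0 − 19.6 + 6.6 + 2.6 − 16.7 + 7.3)/7 = -1.3143
Σ(z_t−z̄)(z_{t+3}−z̄) = (46.8073) + (28.6302) + (281.3388) + (68.1759) = 424.9522
Denominator Σ(z_t−z̄)² = 811.7286
r_3 = 424.9522 / 811.7286 = 0.524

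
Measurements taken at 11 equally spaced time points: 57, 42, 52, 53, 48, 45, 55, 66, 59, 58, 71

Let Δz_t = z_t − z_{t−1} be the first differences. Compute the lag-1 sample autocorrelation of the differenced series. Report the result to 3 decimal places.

First differences Δz: -15, 10, 1, -5, -3, 10, 11, -7, -1, 13
Mean of differences = 1.4000
Numerator Σ(Δz_t−Δz̄)(Δz_{t+1}−Δz̄) = -157.3600
Denominator Σ(Δz_t−Δz̄)² = 780.4000
r_1(Δz) = -157.3600 / 780.4000 = -0.202

-0.202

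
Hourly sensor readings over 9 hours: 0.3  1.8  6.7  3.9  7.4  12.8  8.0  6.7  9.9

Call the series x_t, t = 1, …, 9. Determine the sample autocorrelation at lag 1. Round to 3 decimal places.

Mean x̄ = (0.3 + 1.8 + 6.7 + 3.9 + 7.4 + 12.8 + 8.0 + 6.7 + 9.9)/9 = 6.3889
Numerator Σ_{t=1}^{8}(x_t−x̄)(x_{t+1}−x̄) = 41.6277
Denominator Σ(x_t−x̄)² = 121.5689
r_1 = 41.6277 / 121.5689 = 0.342

0.342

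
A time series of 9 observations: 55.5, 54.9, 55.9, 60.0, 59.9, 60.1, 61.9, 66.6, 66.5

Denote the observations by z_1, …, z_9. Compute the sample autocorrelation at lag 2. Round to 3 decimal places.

Mean z̄ = (55.5 + 54.9 + 55.9 + 60.0 + 59.9 + 60.1 + 61.9 + 66.6 + 66.5)/9 = 60.1444
Σ(z_t−z̄)(z_{t+2}−z̄) = (19.7131) + (0.7575) + (1.0375) + (0.0064) + (-0.4291) + (-0.2869) + (11.1575) = 31.9560
Denominator Σ(z_t−z̄)² = 152.3222
r_2 = 31.9560 / 152.3222 = 0.210

0.210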